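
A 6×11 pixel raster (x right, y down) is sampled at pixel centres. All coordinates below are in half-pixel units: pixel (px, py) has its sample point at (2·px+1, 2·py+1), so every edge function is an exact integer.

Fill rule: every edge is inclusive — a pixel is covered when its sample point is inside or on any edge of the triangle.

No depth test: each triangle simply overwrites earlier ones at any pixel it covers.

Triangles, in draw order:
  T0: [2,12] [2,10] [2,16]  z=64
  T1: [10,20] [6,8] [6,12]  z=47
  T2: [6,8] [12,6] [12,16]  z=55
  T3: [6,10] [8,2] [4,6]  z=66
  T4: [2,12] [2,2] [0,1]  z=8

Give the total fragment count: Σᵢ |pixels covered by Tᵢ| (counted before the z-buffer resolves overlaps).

T0:
  degenerate (2·area = 0) — covers nothing
T1:
  2·area = 16  (B↔C swapped to make it positive)
  edge (10, 20)→(6, 12): d=(-4,-8) inclusive
  edge (6, 12)→(6, 8): d=(0,-4) inclusive
  edge (6, 8)→(10, 20): d=(4,12) inclusive
    (2,2)@(5, 5): e=[20,-4,0] → ·  [on edge]
    (3,5)@(7, 11): e=[12,4,0] → #  [on edge]
    (4,5)@(9, 11): e=[28,12,-24] → ·
    (3,6)@(7, 13): e=[4,4,8] → #
    (4,6)@(9, 13): e=[20,12,-16] → ·
    (3,7)@(7, 15): e=[-4,4,16] → ·
    (4,8)@(9, 17): e=[4,12,0] → #  [on edge]
    (5,8)@(11, 17): e=[20,20,-24] → ·
    (4,9)@(9, 19): e=[-4,12,8] → ·
  covered (3 px):
    · · · · · ·
    · · · · · ·
    · · · · · ·
    · · · · · ·
    · · · · · ·
    · · · # · ·
    · · · # · ·
    · · · · · ·
    · · · · # ·
    · · · · · ·
    · · · · · ·
T2:
  2·area = 60
  edge (6, 8)→(12, 6): d=(6,-2) inclusive
  edge (12, 6)→(12, 16): d=(0,10) inclusive
  edge (12, 16)→(6, 8): d=(-6,-8) inclusive
    (4,3)@(9, 7): e=[0,30,30] → #  [on edge]
    (5,3)@(11, 7): e=[4,10,46] → #
    (1,4)@(3, 9): e=[0,90,-30] → ·  [on edge]
    (3,4)@(7, 9): e=[8,50,2] → #
    (3,5)@(7, 11): e=[20,50,-10] → ·
    (4,5)@(9, 11): e=[24,30,6] → #
    (4,6)@(9, 13): e=[36,30,-6] → ·
    (5,6)@(11, 13): e=[40,10,10] → #
    (5,7)@(11, 15): e=[52,10,-2] → ·
  covered (8 px):
    · · · · · ·
    · · · · · ·
    · · · · · ·
    · · · · # #
    · · · # # #
    · · · · # #
    · · · · · #
    · · · · · ·
    · · · · · ·
    · · · · · ·
    · · · · · ·
T3:
  2·area = 24  (B↔C swapped to make it positive)
  edge (6, 10)→(4, 6): d=(-2,-4) inclusive
  edge (4, 6)→(8, 2): d=(4,-4) inclusive
  edge (8, 2)→(6, 10): d=(-2,8) inclusive
    (4,0)@(9, 1): e=[30,0,-6] → ·  [on edge]
    (3,1)@(7, 3): e=[18,0,6] → #  [on edge]
    (4,1)@(9, 3): e=[26,8,-10] → ·
    (2,2)@(5, 5): e=[6,0,18] → #  [on edge]
    (4,2)@(9, 5): e=[22,16,-14] → ·
    (1,3)@(3, 7): e=[-6,0,30] → ·  [on edge]
    (2,3)@(5, 7): e=[2,8,14] → #
    (3,3)@(7, 7): e=[10,16,-2] → ·
    (0,4)@(1, 9): e=[-18,0,42] → ·  [on edge]
    (2,4)@(5, 9): e=[-2,16,10] → ·
  covered (4 px):
    · · · · · ·
    · · · # · ·
    · · # # · ·
    · · # · · ·
    · · · · · ·
    · · · · · ·
    · · · · · ·
    · · · · · ·
    · · · · · ·
    · · · · · ·
    · · · · · ·
T4:
  2·area = 20  (B↔C swapped to make it positive)
  edge (2, 12)→(0, 1): d=(-2,-11) inclusive
  edge (0, 1)→(2, 2): d=(2,1) inclusive
  edge (2, 2)→(2, 12): d=(0,10) inclusive
    (0,1)@(1, 3): e=[7,3,10] → #
    (1,1)@(3, 3): e=[29,1,-10] → ·
    (0,2)@(1, 5): e=[3,7,10] → #
    (1,2)@(3, 5): e=[25,5,-10] → ·
    (0,3)@(1, 7): e=[-1,11,10] → ·
  covered (2 px):
    · · · · · ·
    # · · · · ·
    # · · · · ·
    · · · · · ·
    · · · · · ·
    · · · · · ·
    · · · · · ·
    · · · · · ·
    · · · · · ·
    · · · · · ·
    · · · · · ·

Final: 17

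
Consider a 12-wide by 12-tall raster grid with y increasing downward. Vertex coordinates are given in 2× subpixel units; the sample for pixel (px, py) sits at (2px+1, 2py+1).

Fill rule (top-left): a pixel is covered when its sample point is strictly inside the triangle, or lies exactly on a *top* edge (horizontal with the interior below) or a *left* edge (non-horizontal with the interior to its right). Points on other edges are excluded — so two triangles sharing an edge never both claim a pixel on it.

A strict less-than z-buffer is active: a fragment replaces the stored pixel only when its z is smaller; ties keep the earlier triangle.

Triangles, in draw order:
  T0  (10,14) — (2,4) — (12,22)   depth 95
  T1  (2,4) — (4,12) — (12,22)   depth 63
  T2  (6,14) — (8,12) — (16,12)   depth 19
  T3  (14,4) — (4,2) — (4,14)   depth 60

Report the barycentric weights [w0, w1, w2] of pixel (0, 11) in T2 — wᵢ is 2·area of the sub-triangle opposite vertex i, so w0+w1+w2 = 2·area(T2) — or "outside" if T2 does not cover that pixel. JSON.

T0:
  2·area = 44  (B↔C swapped to make it positive)
  edge (10, 14)→(12, 22): d=(2,8) right/bottom  bias=-1
  edge (12, 22)→(2, 4): d=(-10,-18) top-left  bias=+0
  edge (2, 4)→(10, 14): d=(8,10) right/bottom  bias=-1
    (2,4)@(5, 9): e=[30,4,10] → #
    (3,4)@(7, 9): e=[14,40,-10] → ·
    (2,5)@(5, 11): e=[34,-16,26] → ·
    (3,5)@(7, 11): e=[18,20,6] → #
    (4,5)@(9, 11): e=[2,56,-14] → ·
    (3,6)@(7, 13): e=[22,0,22] → #  [on edge]
    (4,6)@(9, 13): e=[6,36,2] → #
    (5,6)@(11, 13): e=[-10,72,-18] → ·
    (3,7)@(7, 15): e=[26,-20,38] → ·
    (4,7)@(9, 15): e=[10,16,18] → #
    (5,7)@(11, 15): e=[-6,52,-2] → ·
    (4,8)@(9, 17): e=[14,-4,34] → ·
  covered (6 px):
    · · · · · · · · · · · ·
    · · · · · · · · · · · ·
    · · · · · · · · · · · ·
    · · · · · · · · · · · ·
    · · # · · · · · · · · ·
    · · · # · · · · · · · ·
    · · · # # · · · · · · ·
    · · · · # · · · · · · ·
    · · · · · · · · · · · ·
    · · · · · # · · · · · ·
    · · · · · · · · · · · ·
    · · · · · · · · · · · ·
T1:
  2·area = 44  (B↔C swapped to make it positive)
  edge (2, 4)→(12, 22): d=(10,18) right/bottom  bias=-1
  edge (12, 22)→(4, 12): d=(-8,-10) top-left  bias=+0
  edge (4, 12)→(2, 4): d=(-2,-8) top-left  bias=+0
    (1,3)@(3, 7): e=[12,30,2] → #
    (2,3)@(5, 7): e=[-24,50,18] → ·
    (1,4)@(3, 9): e=[32,14,-2] → ·
    (2,5)@(5, 11): e=[16,18,10] → #
    (3,5)@(7, 11): e=[-20,38,26] → ·
    (2,6)@(5, 13): e=[36,2,6] → #
    (3,6)@(7, 13): e=[0,22,22] → ·  [on edge]
    (2,7)@(5, 15): e=[56,-14,2] → ·
    (3,7)@(7, 15): e=[20,6,18] → #
    (4,7)@(9, 15): e=[-16,26,34] → ·
    (3,8)@(7, 17): e=[40,-10,14] → ·
    (4,8)@(9, 17): e=[4,10,30] → #
  covered (5 px):
    · · · · · · · · · · · ·
    · · · · · · · · · · · ·
    · · · · · · · · · · · ·
    · # · · · · · · · · · ·
    · · · · · · · · · · · ·
    · · # · · · · · · · · ·
    · · # · · · · · · · · ·
    · · · # · · · · · · · ·
    · · · · # · · · · · · ·
    · · · · · · · · · · · ·
    · · · · · · · · · · · ·
    · · · · · · · · · · · ·
T2:
  2·area = 16
  edge (6, 14)→(8, 12): d=(2,-2) top-left  bias=+0
  edge (8, 12)→(16, 12): d=(8,0) top-left  bias=+0
  edge (16, 12)→(6, 14): d=(-10,2) right/bottom  bias=-1
    (9,0)@(19, 1): e=[0,-88,104] → ·  [on edge]
    (8,1)@(17, 3): e=[0,-72,88] → ·  [on edge]
    (7,2)@(15, 5): e=[0,-56,72] → ·  [on edge]
    (6,3)@(13, 7): e=[0,-40,56] → ·  [on edge]
    (5,4)@(11, 9): e=[0,-24,40] → ·  [on edge]
    (4,5)@(9, 11): e=[0,-8,24] → ·  [on edge]
    (10,5)@(21, 11): e=[24,-8,0] → ·  [on edge]
    (3,6)@(7, 13): e=[0,8,8] → #  [on edge]
    (4,6)@(9, 13): e=[4,8,4] → #
    (5,6)@(11, 13): e=[8,8,0] → ·  [on edge]
    (0,7)@(1, 15): e=[-8,24,0] → ·  [on edge]
    (2,7)@(5, 15): e=[0,24,-8] → ·  [on edge]
    (1,8)@(3, 17): e=[0,40,-24] → ·  [on edge]
    (0,9)@(1, 19): e=[0,56,-40] → ·  [on edge]
  covered (2 px):
    · · · · · · · · · · · ·
    · · · · · · · · · · · ·
    · · · · · · · · · · · ·
    · · · · · · · · · · · ·
    · · · · · · · · · · · ·
    · · · · · · · · · · · ·
    · · · # # · · · · · · ·
    · · · · · · · · · · · ·
    · · · · · · · · · · · ·
    · · · · · · · · · · · ·
    · · · · · · · · · · · ·
    · · · · · · · · · · · ·
T3:
  2·area = 120  (B↔C swapped to make it positive)
  edge (14, 4)→(4, 14): d=(-10,10) right/bottom  bias=-1
  edge (4, 14)→(4, 2): d=(0,-12) top-left  bias=+0
  edge (4, 2)→(14, 4): d=(10,2) right/bottom  bias=-1
    (8,0)@(17, 1): e=[0,156,-36] → ·  [on edge]
    (2,1)@(5, 3): e=[100,12,8] → #
    (3,1)@(7, 3): e=[80,36,4] → #
    (4,1)@(9, 3): e=[60,60,0] → ·  [on edge]
    (7,1)@(15, 3): e=[0,132,-12] → ·  [on edge]
    (2,2)@(5, 5): e=[80,12,28] → #
    (4,2)@(9, 5): e=[40,60,20] → #
    (5,2)@(11, 5): e=[20,84,16] → #
    (6,2)@(13, 5): e=[0,108,12] → ·  [on edge]
    (9,2)@(19, 5): e=[-60,180,0] → ·  [on edge]
    (2,3)@(5, 7): e=[60,12,48] → #
    (5,3)@(11, 7): e=[0,84,36] → ·  [on edge]
    (4,4)@(9, 9): e=[0,60,60] → ·  [on edge]
    (3,5)@(7, 11): e=[0,36,84] → ·  [on edge]
    (2,6)@(5, 13): e=[0,12,108] → ·  [on edge]
    (1,7)@(3, 15): e=[0,-12,132] → ·  [on edge]
    (0,8)@(1, 17): e=[0,-36,156] → ·  [on edge]
  covered (12 px):
    · · · · · · · · · · · ·
    · · # # · · · · · · · ·
    · · # # # # · · · · · ·
    · · # # # · · · · · · ·
    · · # # · · · · · · · ·
    · · # · · · · · · · · ·
    · · · · · · · · · · · ·
    · · · · · · · · · · · ·
    · · · · · · · · · · · ·
    · · · · · · · · · · · ·
    · · · · · · · · · · · ·
    · · · · · · · · · · · ·

Answer: "outside"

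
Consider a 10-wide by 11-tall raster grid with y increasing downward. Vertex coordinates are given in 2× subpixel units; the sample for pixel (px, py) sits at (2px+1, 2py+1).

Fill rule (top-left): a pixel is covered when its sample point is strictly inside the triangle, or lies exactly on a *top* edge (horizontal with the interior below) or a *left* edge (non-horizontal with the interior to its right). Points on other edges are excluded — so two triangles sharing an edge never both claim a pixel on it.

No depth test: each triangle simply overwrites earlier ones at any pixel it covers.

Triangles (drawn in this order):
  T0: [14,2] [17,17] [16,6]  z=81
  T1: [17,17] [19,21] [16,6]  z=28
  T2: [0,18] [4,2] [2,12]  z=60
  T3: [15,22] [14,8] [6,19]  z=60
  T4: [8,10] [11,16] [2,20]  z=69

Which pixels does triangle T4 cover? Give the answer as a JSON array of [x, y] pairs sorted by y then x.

T0:
  2·area = 18  (B↔C swapped to make it positive)
  edge (14, 2)→(16, 6): d=(2,4) right/bottom  bias=-1
  edge (16, 6)→(17, 17): d=(1,11) right/bottom  bias=-1
  edge (17, 17)→(14, 2): d=(-3,-15) top-left  bias=+0
    (7,2)@(15, 5): e=[2,10,6] → █
    (8,2)@(17, 5): e=[-6,-12,36] → ·
    (7,3)@(15, 7): e=[6,12,0] → █  [on edge]
    (8,3)@(17, 7): e=[-2,-10,30] → ·
    (7,4)@(15, 9): e=[10,14,-6] → ·
    (8,8)@(17, 17): e=[18,0,0] → ·  [on edge]
  covered (2 px):
    · · · · · · · · · ·
    · · · · · · · · · ·
    · · · · · · · █ · ·
    · · · · · · · █ · ·
    · · · · · · · · · ·
    · · · · · · · · · ·
    · · · · · · · · · ·
    · · · · · · · · · ·
    · · · · · · · · · ·
    · · · · · · · · · ·
    · · · · · · · · · ·
T1:
  2·area = 18  (B↔C swapped to make it positive)
  edge (17, 17)→(16, 6): d=(-1,-11) top-left  bias=+0
  edge (16, 6)→(19, 21): d=(3,15) right/bottom  bias=-1
  edge (19, 21)→(17, 17): d=(-2,-4) top-left  bias=+0
    (4,0)@(9, 1): e=[-72,90,0] → ·  [on edge]
    (7,0)@(15, 1): e=[-6,0,24] → ·  [on edge]
    (5,2)@(11, 5): e=[-54,72,0] → ·  [on edge]
    (6,4)@(13, 9): e=[-36,54,0] → ·  [on edge]
    (8,5)@(17, 11): e=[6,0,12] → ·  [on edge]
    (7,6)@(15, 13): e=[-18,36,0] → ·  [on edge]
    (8,6)@(17, 13): e=[4,6,8] → █
    (9,6)@(19, 13): e=[26,-24,16] → ·
    (8,7)@(17, 15): e=[2,12,4] → █
    (9,7)@(19, 15): e=[24,-18,12] → ·
    (8,8)@(17, 17): e=[0,18,0] → █  [on edge]
    (9,8)@(19, 17): e=[22,-12,8] → ·
    (9,10)@(19, 21): e=[18,0,0] → ·  [on edge]
  covered (3 px):
    · · · · · · · · · ·
    · · · · · · · · · ·
    · · · · · · · · · ·
    · · · · · · · · · ·
    · · · · · · · · · ·
    · · · · · · · · · ·
    · · · · · · · · █ ·
    · · · · · · · · █ ·
    · · · · · · · · █ ·
    · · · · · · · · · ·
    · · · · · · · · · ·
T2:
  2·area = 8
  edge (0, 18)→(4, 2): d=(4,-16) top-left  bias=+0
  edge (4, 2)→(2, 12): d=(-2,10) right/bottom  bias=-1
  edge (2, 12)→(0, 18): d=(-2,6) right/bottom  bias=-1
    (2,1)@(5, 3): e=[20,-12,0] → ·  [on edge]
    (1,3)@(3, 7): e=[4,0,4] → ·  [on edge]
    (1,4)@(3, 9): e=[12,-4,0] → ·  [on edge]
    (0,7)@(1, 15): e=[4,4,0] → ·  [on edge]
    (0,8)@(1, 17): e=[12,0,-4] → ·  [on edge]
  covered (0 px):
    · · · · · · · · · ·
    · · · · · · · · · ·
    · · · · · · · · · ·
    · · · · · · · · · ·
    · · · · · · · · · ·
    · · · · · · · · · ·
    · · · · · · · · · ·
    · · · · · · · · · ·
    · · · · · · · · · ·
    · · · · · · · · · ·
    · · · · · · · · · ·
T3:
  2·area = 123  (B↔C swapped to make it positive)
  edge (15, 22)→(6, 19): d=(-9,-3) top-left  bias=+0
  edge (6, 19)→(14, 8): d=(8,-11) top-left  bias=+0
  edge (14, 8)→(15, 22): d=(1,14) right/bottom  bias=-1
    (6,5)@(13, 11): e=[93,13,17] → █
    (7,5)@(15, 11): e=[99,35,-11] → ·
    (5,6)@(11, 13): e=[69,7,47] → █
    (7,6)@(15, 13): e=[81,51,-9] → ·
    (4,7)@(9, 15): e=[45,1,77] → █
    (7,7)@(15, 15): e=[63,67,-7] → ·
    (4,8)@(9, 17): e=[27,17,79] → █
    (7,8)@(15, 17): e=[45,83,-5] → ·
    (3,9)@(7, 19): e=[3,11,109] → █
    (7,9)@(15, 19): e=[27,99,-3] → ·
    (3,10)@(7, 21): e=[-15,27,111] → ·
    (4,10)@(9, 21): e=[-9,49,83] → ·
  covered (14 px):
    · · · · · · · · · ·
    · · · · · · · · · ·
    · · · · · · · · · ·
    · · · · · · · · · ·
    · · · · · · · · · ·
    · · · · · · █ · · ·
    · · · · · █ █ · · ·
    · · · · █ █ █ · · ·
    · · · · █ █ █ · · ·
    · · · █ █ █ █ · · ·
    · · · · · · █ · · ·
T4:
  2·area = 66
  edge (8, 10)→(11, 16): d=(3,6) right/bottom  bias=-1
  edge (11, 16)→(2, 20): d=(-9,4) right/bottom  bias=-1
  edge (2, 20)→(8, 10): d=(6,-10) top-left  bias=+0
    (5,2)@(11, 5): e=[-33,99,0] → ·  [on edge]
    (3,6)@(7, 13): e=[15,43,8] → █
    (4,6)@(9, 13): e=[3,35,28] → █
    (5,6)@(11, 13): e=[-9,27,48] → ·
    (2,7)@(5, 15): e=[33,33,0] → █  [on edge]
    (5,7)@(11, 15): e=[-3,9,60] → ·
    (2,8)@(5, 17): e=[39,15,12] → █
    (4,8)@(9, 17): e=[15,-1,52] → ·
    (1,9)@(3, 19): e=[57,5,4] → █
    (2,9)@(5, 19): e=[45,-3,24] → ·
    (3,9)@(7, 19): e=[33,-11,44] → ·
    (1,10)@(3, 21): e=[63,-13,16] → ·
  covered (8 px):
    · · · · · · · · · ·
    · · · · · · · · · ·
    · · · · · · · · · ·
    · · · · · · · · · ·
    · · · · · · · · · ·
    · · · · · · · · · ·
    · · · █ █ · · · · ·
    · · █ █ █ · · · · ·
    · · █ █ · · · · · ·
    · █ · · · · · · · ·
    · · · · · · · · · ·

Result: [[3,6],[4,6],[2,7],[3,7],[4,7],[2,8],[3,8],[1,9]]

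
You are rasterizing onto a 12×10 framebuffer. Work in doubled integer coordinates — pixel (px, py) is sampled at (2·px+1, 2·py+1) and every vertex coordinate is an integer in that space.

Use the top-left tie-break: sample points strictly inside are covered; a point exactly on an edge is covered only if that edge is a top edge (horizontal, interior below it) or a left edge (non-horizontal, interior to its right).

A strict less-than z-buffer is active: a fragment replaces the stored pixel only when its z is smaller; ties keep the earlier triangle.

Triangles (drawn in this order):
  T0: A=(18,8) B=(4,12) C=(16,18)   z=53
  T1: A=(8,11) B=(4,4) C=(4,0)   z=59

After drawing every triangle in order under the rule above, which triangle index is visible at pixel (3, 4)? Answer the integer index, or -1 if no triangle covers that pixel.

T0:
  2·area = 132  (B↔C swapped to make it positive)
  edge (18, 8)→(16, 18): d=(-2,10) right/bottom  bias=-1
  edge (16, 18)→(4, 12): d=(-12,-6) top-left  bias=+0
  edge (4, 12)→(18, 8): d=(14,-4) top-left  bias=+0
    (9,1)@(19, 3): e=[0,198,-66] → .  [on edge]
    (7,4)@(15, 9): e=[28,102,2] → X
    (8,4)@(17, 9): e=[8,114,10] → X
    (9,4)@(19, 9): e=[-12,126,18] → .
    (4,5)@(9, 11): e=[84,42,6] → X
    (5,5)@(11, 11): e=[64,54,14] → X
    (6,5)@(13, 11): e=[44,66,22] → X
    (9,5)@(19, 11): e=[-16,102,46] → .
    (3,6)@(7, 13): e=[100,6,26] → X
    (8,6)@(17, 13): e=[0,66,66] → .  [on edge]
    (3,7)@(7, 15): e=[96,-18,54] → .
    (4,7)@(9, 15): e=[76,-6,62] → .
  covered (16 px):
    . . . . . . . . . . . .
    . . . . . . . . . . . .
    . . . . . . . . . . . .
    . . . . . . . . . . . .
    . . . . . . . X X . . .
    . . . . X X X X X . . .
    . . . X X X X X . . . .
    . . . . . X X X . . . .
    . . . . . . . X . . . .
    . . . . . . . . . . . .
T1:
  2·area = 16
  edge (8, 11)→(4, 4): d=(-4,-7) top-left  bias=+0
  edge (4, 4)→(4, 0): d=(0,-4) top-left  bias=+0
  edge (4, 0)→(8, 11): d=(4,11) right/bottom  bias=-1
    (2,1)@(5, 3): e=[11,4,1] → X
    (3,1)@(7, 3): e=[25,12,-21] → .
    (2,2)@(5, 5): e=[3,4,9] → X
    (3,2)@(7, 5): e=[17,12,-13] → .
    (2,3)@(5, 7): e=[-5,4,17] → .
    (3,4)@(7, 9): e=[1,12,3] → X
    (4,4)@(9, 9): e=[15,20,-19] → .
    (3,5)@(7, 11): e=[-7,12,11] → .
  covered (3 px):
    . . . . . . . . . . . .
    . . X . . . . . . . . .
    . . X . . . . . . . . .
    . . . . . . . . . . . .
    . . . X . . . . . . . .
    . . . . . . . . . . . .
    . . . . . . . . . . . .
    . . . . . . . . . . . .
    . . . . . . . . . . . .
    . . . . . . . . . . . .

Z-buffer (winner per pixel, '.' = empty):
  . . . . . . . . . . . .
  . . 1 . . . . . . . . .
  . . 1 . . . . . . . . .
  . . . . . . . . . . . .
  . . . 1 . . . 0 0 . . .
  . . . . 0 0 0 0 0 . . .
  . . . 0 0 0 0 0 . . . .
  . . . . . 0 0 0 . . . .
  . . . . . . . 0 . . . .
  . . . . . . . . . . . .

Result: 1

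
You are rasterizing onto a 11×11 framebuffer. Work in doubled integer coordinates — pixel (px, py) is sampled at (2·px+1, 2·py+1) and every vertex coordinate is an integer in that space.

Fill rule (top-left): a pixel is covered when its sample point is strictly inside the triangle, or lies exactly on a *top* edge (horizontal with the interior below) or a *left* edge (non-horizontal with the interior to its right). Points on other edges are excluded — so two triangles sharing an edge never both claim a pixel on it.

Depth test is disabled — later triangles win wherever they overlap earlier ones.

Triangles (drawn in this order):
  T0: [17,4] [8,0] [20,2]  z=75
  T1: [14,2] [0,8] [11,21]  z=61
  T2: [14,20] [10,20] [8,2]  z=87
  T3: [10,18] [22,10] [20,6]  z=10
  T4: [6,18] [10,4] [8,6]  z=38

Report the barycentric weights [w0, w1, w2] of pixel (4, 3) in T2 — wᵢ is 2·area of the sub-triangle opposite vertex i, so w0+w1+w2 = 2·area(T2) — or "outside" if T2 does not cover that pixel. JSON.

T0:
  2·area = 30
  edge (17, 4)→(8, 0): d=(-9,-4) top-left  bias=+0
  edge (8, 0)→(20, 2): d=(12,2) right/bottom  bias=-1
  edge (20, 2)→(17, 4): d=(-3,2) right/bottom  bias=-1
    (5,0)@(11, 1): e=[3,6,21] → X
    (6,0)@(13, 1): e=[11,2,17] → X
    (7,0)@(15, 1): e=[19,-2,13] → .
    (5,1)@(11, 3): e=[-15,30,15] → .
    (6,1)@(13, 3): e=[-7,26,11] → .
    (7,1)@(15, 3): e=[1,22,7] → X
    (8,1)@(17, 3): e=[9,18,3] → X
    (9,1)@(19, 3): e=[17,14,-1] → .
    (7,2)@(15, 5): e=[-17,46,1] → .
    (8,2)@(17, 5): e=[-9,42,-3] → .
  covered (4 px):
    . . . . . X X . . . .
    . . . . . . . X X . .
    . . . . . . . . . . .
    . . . . . . . . . . .
    . . . . . . . . . . .
    . . . . . . . . . . .
    . . . . . . . . . . .
    . . . . . . . . . . .
    . . . . . . . . . . .
    . . . . . . . . . . .
    . . . . . . . . . . .
T1:
  2·area = 248  (B↔C swapped to make it positive)
  edge (14, 2)→(11, 21): d=(-3,19) right/bottom  bias=-1
  edge (11, 21)→(0, 8): d=(-11,-13) top-left  bias=+0
  edge (0, 8)→(14, 2): d=(14,-6) top-left  bias=+0
    (6,1)@(13, 3): e=[16,224,8] → X
    (7,1)@(15, 3): e=[-22,250,20] → .
    (3,2)@(7, 5): e=[124,124,0] → X  [on edge]
    (4,2)@(9, 5): e=[86,150,12] → X
    (5,2)@(11, 5): e=[48,176,24] → X
    (7,2)@(15, 5): e=[-28,228,48] → .
    (1,3)@(3, 7): e=[194,50,4] → X
    (2,3)@(5, 7): e=[156,76,16] → X
    (7,3)@(15, 7): e=[-34,206,76] → .
    (0,4)@(1, 9): e=[226,2,20] → X
    (6,4)@(13, 9): e=[-2,158,92] → .
    (0,5)@(1, 11): e=[220,-20,48] → .
    (5,10)@(11, 21): e=[0,0,248] → .  [on edge]
  covered (32 px):
    . . . . . . . . . . .
    . . . . . . X . . . .
    . . . X X X X . . . .
    . X X X X X X . . . .
    X X X X X X . . . . .
    . X X X X X . . . . .
    . . X X X X . . . . .
    . . . X X X . . . . .
    . . . . X X . . . . .
    . . . . . X . . . . .
    . . . . . . . . . . .
T2:
  2·area = 72
  edge (14, 20)→(10, 20): d=(-4,0) right/bottom  bias=-1
  edge (10, 20)→(8, 2): d=(-2,-18) top-left  bias=+0
  edge (8, 2)→(14, 20): d=(6,18) right/bottom  bias=-1
    (4,2)@(9, 5): e=[60,12,0] → .  [on edge]
    (4,3)@(9, 7): e=[52,8,12] → X
    (5,3)@(11, 7): e=[52,44,-24] → .
    (4,4)@(9, 9): e=[44,4,24] → X
    (5,4)@(11, 9): e=[44,40,-12] → .
    (4,5)@(9, 11): e=[36,0,36] → X  [on edge]
    (5,5)@(11, 11): e=[36,36,0] → .  [on edge]
    (4,6)@(9, 13): e=[28,-4,48] → .
    (5,6)@(11, 13): e=[28,32,12] → X
    (6,6)@(13, 13): e=[28,68,-24] → .
    (5,7)@(11, 15): e=[20,28,24] → X
    (6,7)@(13, 15): e=[20,64,-12] → .
    (6,8)@(13, 17): e=[12,60,0] → .  [on edge]
  covered (8 px):
    . . . . . . . . . . .
    . . . . . . . . . . .
    . . . . . . . . . . .
    . . . . X . . . . . .
    . . . . X . . . . . .
    . . . . X . . . . . .
    . . . . . X . . . . .
    . . . . . X . . . . .
    . . . . . X . . . . .
    . . . . . X X . . . .
    . . . . . . . . . . .
T3:
  2·area = 64  (B↔C swapped to make it positive)
  edge (10, 18)→(20, 6): d=(10,-12) top-left  bias=+0
  edge (20, 6)→(22, 10): d=(2,4) right/bottom  bias=-1
  edge (22, 10)→(10, 18): d=(-12,8) right/bottom  bias=-1
    (9,4)@(19, 9): e=[18,10,36] → X
    (10,4)@(21, 9): e=[42,2,20] → X
    (8,5)@(17, 11): e=[14,22,28] → X
    (10,5)@(21, 11): e=[62,6,-4] → .
    (7,6)@(15, 13): e=[10,34,20] → X
    (9,6)@(19, 13): e=[58,18,-12] → .
    (6,7)@(13, 15): e=[6,46,12] → X
    (7,7)@(15, 15): e=[30,38,-4] → .
    (8,7)@(17, 15): e=[54,30,-20] → .
    (5,8)@(11, 17): e=[2,58,4] → X
    (6,8)@(13, 17): e=[26,50,-12] → .
    (5,9)@(11, 19): e=[22,62,-20] → .
  covered (8 px):
    . . . . . . . . . . .
    . . . . . . . . . . .
    . . . . . . . . . . .
    . . . . . . . . . . .
    . . . . . . . . . X X
    . . . . . . . . X X .
    . . . . . . . X X . .
    . . . . . . X . . . .
    . . . . . X . . . . .
    . . . . . . . . . . .
    . . . . . . . . . . .
T4:
  2·area = 20  (B↔C swapped to make it positive)
  edge (6, 18)→(8, 6): d=(2,-12) top-left  bias=+0
  edge (8, 6)→(10, 4): d=(2,-2) top-left  bias=+0
  edge (10, 4)→(6, 18): d=(-4,14) right/bottom  bias=-1
    (6,0)@(13, 1): e=[50,0,-30] → .  [on edge]
    (5,1)@(11, 3): e=[30,0,-10] → .  [on edge]
    (4,2)@(9, 5): e=[10,0,10] → X  [on edge]
    (5,2)@(11, 5): e=[34,4,-18] → .
    (3,3)@(7, 7): e=[-10,0,30] → .  [on edge]
    (4,3)@(9, 7): e=[14,4,2] → X
    (5,3)@(11, 7): e=[38,8,-26] → .
    (2,4)@(5, 9): e=[-30,0,50] → .  [on edge]
    (4,4)@(9, 9): e=[18,8,-6] → .
    (1,5)@(3, 11): e=[-50,0,70] → .  [on edge]
    (0,6)@(1, 13): e=[-70,0,90] → .  [on edge]
    (3,6)@(7, 13): e=[2,12,6] → X
  covered (3 px):
    . . . . . . . . . . .
    . . . . . . . . . . .
    . . . . X . . . . . .
    . . . . X . . . . . .
    . . . . . . . . . . .
    . . . . . . . . . . .
    . . . X . . . . . . .
    . . . . . . . . . . .
    . . . . . . . . . . .
    . . . . . . . . . . .
    . . . . . . . . . . .

Answer: [8,12,52]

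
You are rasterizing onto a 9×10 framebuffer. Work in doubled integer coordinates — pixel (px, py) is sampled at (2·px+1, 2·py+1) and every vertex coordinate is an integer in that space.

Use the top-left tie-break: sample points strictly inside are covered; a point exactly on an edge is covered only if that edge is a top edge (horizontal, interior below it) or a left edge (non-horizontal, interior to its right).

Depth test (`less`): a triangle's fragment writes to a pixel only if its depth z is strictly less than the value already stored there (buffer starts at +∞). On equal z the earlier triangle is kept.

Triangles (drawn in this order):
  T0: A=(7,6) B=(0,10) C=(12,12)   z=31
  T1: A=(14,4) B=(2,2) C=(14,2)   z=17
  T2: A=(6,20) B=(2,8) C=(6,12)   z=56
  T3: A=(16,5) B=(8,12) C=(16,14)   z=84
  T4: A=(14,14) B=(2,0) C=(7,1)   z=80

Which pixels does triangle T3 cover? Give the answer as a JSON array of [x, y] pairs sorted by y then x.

T0:
  2·area = 62  (B↔C swapped to make it positive)
  edge (7, 6)→(12, 12): d=(5,6) right/bottom  bias=-1
  edge (12, 12)→(0, 10): d=(-12,-2) top-left  bias=+0
  edge (0, 10)→(7, 6): d=(7,-4) top-left  bias=+0
    (3,3)@(7, 7): e=[5,50,7] → #
    (4,3)@(9, 7): e=[-7,54,15] → ·
    (1,4)@(3, 9): e=[39,18,5] → #
    (2,4)@(5, 9): e=[27,22,13] → #
    (4,4)@(9, 9): e=[3,30,29] → #
    (5,4)@(11, 9): e=[-9,34,37] → ·
    (1,5)@(3, 11): e=[49,-6,19] → ·
    (2,5)@(5, 11): e=[37,-2,27] → ·
    (3,5)@(7, 11): e=[25,2,35] → #
    (5,5)@(11, 11): e=[1,10,51] → #
    (6,5)@(13, 11): e=[-11,14,59] → ·
    (3,6)@(7, 13): e=[35,-22,49] → ·
  covered (8 px):
    · · · · · · · · ·
    · · · · · · · · ·
    · · · · · · · · ·
    · · · # · · · · ·
    · # # # # · · · ·
    · · · # # # · · ·
    · · · · · · · · ·
    · · · · · · · · ·
    · · · · · · · · ·
    · · · · · · · · ·
T1:
  2·area = 24
  edge (14, 4)→(2, 2): d=(-12,-2) top-left  bias=+0
  edge (2, 2)→(14, 2): d=(12,0) top-left  bias=+0
  edge (14, 2)→(14, 4): d=(0,2) right/bottom  bias=-1
    (4,1)@(9, 3): e=[2,12,10] → #
    (5,1)@(11, 3): e=[6,12,6] → #
    (6,1)@(13, 3): e=[10,12,2] → #
    (7,1)@(15, 3): e=[14,12,-2] → ·
    (4,2)@(9, 5): e=[-22,36,10] → ·
    (5,2)@(11, 5): e=[-18,36,6] → ·
    (6,2)@(13, 5): e=[-14,36,2] → ·
  covered (3 px):
    · · · · · · · · ·
    · · · · # # # · ·
    · · · · · · · · ·
    · · · · · · · · ·
    · · · · · · · · ·
    · · · · · · · · ·
    · · · · · · · · ·
    · · · · · · · · ·
    · · · · · · · · ·
    · · · · · · · · ·
T2:
  2·area = 32
  edge (6, 20)→(2, 8): d=(-4,-12) top-left  bias=+0
  edge (2, 8)→(6, 12): d=(4,4) right/bottom  bias=-1
  edge (6, 12)→(6, 20): d=(0,8) right/bottom  bias=-1
    (0,2)@(1, 5): e=[0,-8,40] → ·  [on edge]
    (0,3)@(1, 7): e=[-8,0,40] → ·  [on edge]
    (1,4)@(3, 9): e=[8,0,24] → ·  [on edge]
    (1,5)@(3, 11): e=[0,8,24] → #  [on edge]
    (2,5)@(5, 11): e=[24,0,8] → ·  [on edge]
    (1,6)@(3, 13): e=[-8,16,24] → ·
    (2,6)@(5, 13): e=[16,8,8] → #
    (3,6)@(7, 13): e=[40,0,-8] → ·  [on edge]
    (2,7)@(5, 15): e=[8,16,8] → #
    (3,7)@(7, 15): e=[32,8,-8] → ·
    (4,7)@(9, 15): e=[56,0,-24] → ·  [on edge]
    (2,8)@(5, 17): e=[0,24,8] → #  [on edge]
    (5,8)@(11, 17): e=[72,0,-40] → ·  [on edge]
    (6,9)@(13, 19): e=[88,0,-56] → ·  [on edge]
  covered (4 px):
    · · · · · · · · ·
    · · · · · · · · ·
    · · · · · · · · ·
    · · · · · · · · ·
    · · · · · · · · ·
    · # · · · · · · ·
    · · # · · · · · ·
    · · # · · · · · ·
    · · # · · · · · ·
    · · · · · · · · ·
T3:
  2·area = 72  (B↔C swapped to make it positive)
  edge (16, 5)→(16, 14): d=(0,9) right/bottom  bias=-1
  edge (16, 14)→(8, 12): d=(-8,-2) top-left  bias=+0
  edge (8, 12)→(16, 5): d=(8,-7) top-left  bias=+0
    (7,3)@(15, 7): e=[9,54,9] → #
    (8,3)@(17, 7): e=[-9,58,23] → ·
    (6,4)@(13, 9): e=[27,34,11] → #
    (8,4)@(17, 9): e=[-9,42,39] → ·
    (5,5)@(11, 11): e=[45,14,13] → #
    (8,5)@(17, 11): e=[-9,26,55] → ·
    (5,6)@(11, 13): e=[45,-2,29] → ·
    (6,6)@(13, 13): e=[27,2,43] → #
    (8,6)@(17, 13): e=[-9,10,71] → ·
    (6,7)@(13, 15): e=[27,-14,59] → ·
    (7,7)@(15, 15): e=[9,-10,73] → ·
  covered (8 px):
    · · · · · · · · ·
    · · · · · · · · ·
    · · · · · · · · ·
    · · · · · · · # ·
    · · · · · · # # ·
    · · · · · # # # ·
    · · · · · · # # ·
    · · · · · · · · ·
    · · · · · · · · ·
    · · · · · · · · ·
T4:
  2·area = 58
  edge (14, 14)→(2, 0): d=(-12,-14) top-left  bias=+0
  edge (2, 0)→(7, 1): d=(5,1) right/bottom  bias=-1
  edge (7, 1)→(14, 14): d=(7,13) right/bottom  bias=-1
    (1,0)@(3, 1): e=[2,4,52] → #
    (2,0)@(5, 1): e=[30,2,26] → #
    (3,0)@(7, 1): e=[58,0,0] → ·  [on edge]
    (1,1)@(3, 3): e=[-22,14,66] → ·
    (2,1)@(5, 3): e=[6,12,40] → #
    (3,1)@(7, 3): e=[34,10,14] → #
    (4,1)@(9, 3): e=[62,8,-12] → ·
    (8,1)@(17, 3): e=[174,0,-116] → ·  [on edge]
    (2,2)@(5, 5): e=[-18,22,54] → ·
    (3,2)@(7, 5): e=[10,20,28] → #
    (4,2)@(9, 5): e=[38,18,2] → #
    (5,2)@(11, 5): e=[66,16,-24] → ·
  covered (8 px):
    · # # · · · · · ·
    · · # # · · · · ·
    · · · # # · · · ·
    · · · · # · · · ·
    · · · · · # · · ·
    · · · · · · · · ·
    · · · · · · · · ·
    · · · · · · · · ·
    · · · · · · · · ·
    · · · · · · · · ·

Answer: [[7,3],[6,4],[7,4],[5,5],[6,5],[7,5],[6,6],[7,6]]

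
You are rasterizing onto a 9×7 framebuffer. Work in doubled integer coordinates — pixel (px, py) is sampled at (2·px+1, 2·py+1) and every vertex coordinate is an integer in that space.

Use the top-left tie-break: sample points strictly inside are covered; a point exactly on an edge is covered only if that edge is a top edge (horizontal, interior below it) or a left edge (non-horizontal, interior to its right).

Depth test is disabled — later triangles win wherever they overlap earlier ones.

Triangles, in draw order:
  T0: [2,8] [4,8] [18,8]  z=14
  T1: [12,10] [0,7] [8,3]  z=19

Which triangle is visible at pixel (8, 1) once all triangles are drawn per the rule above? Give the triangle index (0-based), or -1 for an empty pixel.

T0:
  degenerate (2·area = 0) — covers nothing
T1:
  2·area = 72
  edge (12, 10)→(0, 7): d=(-12,-3) top-left  bias=+0
  edge (0, 7)→(8, 3): d=(8,-4) top-left  bias=+0
  edge (8, 3)→(12, 10): d=(4,7) right/bottom  bias=-1
    (2,2)@(5, 5): e=[39,4,29] → X
    (3,2)@(7, 5): e=[45,12,15] → X
    (4,2)@(9, 5): e=[51,20,1] → X
    (5,2)@(11, 5): e=[57,28,-13] → .
    (0,3)@(1, 7): e=[3,4,65] → X
    (1,3)@(3, 7): e=[9,12,51] → X
    (5,3)@(11, 7): e=[33,44,-5] → .
    (0,4)@(1, 9): e=[-21,20,73] → .
    (1,4)@(3, 9): e=[-15,28,59] → .
    (2,4)@(5, 9): e=[-9,36,45] → .
    (3,4)@(7, 9): e=[-3,44,31] → .
    (4,4)@(9, 9): e=[3,52,17] → X
  covered (10 px):
    . . . . . . . . .
    . . . . . . . . .
    . . X X X . . . .
    X X X X X . . . .
    . . . . X X . . .
    . . . . . . . . .
    . . . . . . . . .

Z-buffer (winner per pixel, '.' = empty):
  . . . . . . . . .
  . . . . . . . . .
  . . 1 1 1 . . . .
  1 1 1 1 1 . . . .
  . . . . 1 1 . . .
  . . . . . . . . .
  . . . . . . . . .

Final: -1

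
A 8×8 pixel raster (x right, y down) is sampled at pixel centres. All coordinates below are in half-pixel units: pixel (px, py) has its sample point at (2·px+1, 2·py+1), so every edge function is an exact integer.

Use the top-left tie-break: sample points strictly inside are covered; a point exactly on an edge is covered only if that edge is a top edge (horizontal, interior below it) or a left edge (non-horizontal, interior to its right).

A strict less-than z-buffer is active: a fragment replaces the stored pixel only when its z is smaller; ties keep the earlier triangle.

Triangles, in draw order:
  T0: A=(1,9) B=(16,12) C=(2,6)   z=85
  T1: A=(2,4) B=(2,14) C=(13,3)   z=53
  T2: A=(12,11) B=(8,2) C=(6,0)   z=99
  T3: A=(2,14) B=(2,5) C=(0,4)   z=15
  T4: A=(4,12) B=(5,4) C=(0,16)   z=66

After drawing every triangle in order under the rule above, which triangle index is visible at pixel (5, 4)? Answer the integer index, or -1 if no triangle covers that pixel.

T0:
  2·area = 48  (B↔C swapped to make it positive)
  edge (1, 9)→(2, 6): d=(1,-3) top-left  bias=+0
  edge (2, 6)→(16, 12): d=(14,6) right/bottom  bias=-1
  edge (16, 12)→(1, 9): d=(-15,-3) top-left  bias=+0
    (1,1)@(3, 3): e=[0,-48,96] → ·  [on edge]
    (1,3)@(3, 7): e=[4,8,36] → #
    (2,3)@(5, 7): e=[10,-4,42] → ·
    (0,4)@(1, 9): e=[0,48,0] → #  [on edge]
    (2,4)@(5, 9): e=[12,24,12] → #
    (3,4)@(7, 9): e=[18,12,18] → #
    (4,4)@(9, 9): e=[24,0,24] → ·  [on edge]
    (0,5)@(1, 11): e=[2,76,-30] → ·
    (1,5)@(3, 11): e=[8,64,-24] → ·
    (2,5)@(5, 11): e=[14,52,-18] → ·
    (3,5)@(7, 11): e=[20,40,-12] → ·
    (5,5)@(11, 11): e=[32,16,0] → #  [on edge]
  covered (7 px):
    · · · · · · · ·
    · · · · · · · ·
    · · · · · · · ·
    · # · · · · · ·
    # # # # · · · ·
    · · · · · # # ·
    · · · · · · · ·
    · · · · · · · ·
T1:
  2·area = 110  (B↔C swapped to make it positive)
  edge (2, 4)→(13, 3): d=(11,-1) top-left  bias=+0
  edge (13, 3)→(2, 14): d=(-11,11) right/bottom  bias=-1
  edge (2, 14)→(2, 4): d=(0,-10) top-left  bias=+0
    (7,0)@(15, 1): e=[-20,0,130] → ·  [on edge]
    (6,1)@(13, 3): e=[0,0,110] → ·  [on edge]
    (1,2)@(3, 5): e=[12,88,10] → #
    (2,2)@(5, 5): e=[14,66,30] → #
    (3,2)@(7, 5): e=[16,44,50] → #
    (4,2)@(9, 5): e=[18,22,70] → #
    (5,2)@(11, 5): e=[20,0,90] → ·  [on edge]
    (1,3)@(3, 7): e=[34,66,10] → #
    (4,3)@(9, 7): e=[40,0,70] → ·  [on edge]
    (1,4)@(3, 9): e=[56,44,10] → #
    (3,4)@(7, 9): e=[60,0,50] → ·  [on edge]
    (1,5)@(3, 11): e=[78,22,10] → #
    (2,5)@(5, 11): e=[80,0,30] → ·  [on edge]
    (1,6)@(3, 13): e=[100,0,10] → ·  [on edge]
    (0,7)@(1, 15): e=[120,0,-10] → ·  [on edge]
  covered (10 px):
    · · · · · · · ·
    · · · · · · · ·
    · # # # # · · ·
    · # # # · · · ·
    · # # · · · · ·
    · # · · · · · ·
    · · · · · · · ·
    · · · · · · · ·
T2:
  2·area = 10  (B↔C swapped to make it positive)
  edge (12, 11)→(6, 0): d=(-6,-11) top-left  bias=+0
  edge (6, 0)→(8, 2): d=(2,2) right/bottom  bias=-1
  edge (8, 2)→(12, 11): d=(4,9) right/bottom  bias=-1
    (3,0)@(7, 1): e=[5,0,5] → ·  [on edge]
    (4,1)@(9, 3): e=[15,0,-5] → ·  [on edge]
    (4,2)@(9, 5): e=[3,4,3] → #
    (5,2)@(11, 5): e=[25,0,-15] → ·  [on edge]
    (4,3)@(9, 7): e=[-9,8,11] → ·
    (6,3)@(13, 7): e=[35,0,-25] → ·  [on edge]
    (5,4)@(11, 9): e=[1,8,1] → #
    (6,4)@(13, 9): e=[23,4,-17] → ·
    (7,4)@(15, 9): e=[45,0,-35] → ·  [on edge]
    (5,5)@(11, 11): e=[-11,12,9] → ·
  covered (2 px):
    · · · · · · · ·
    · · · · · · · ·
    · · · · # · · ·
    · · · · · · · ·
    · · · · · # · ·
    · · · · · · · ·
    · · · · · · · ·
    · · · · · · · ·
T3:
  2·area = 18  (B↔C swapped to make it positive)
  edge (2, 14)→(0, 4): d=(-2,-10) top-left  bias=+0
  edge (0, 4)→(2, 5): d=(2,1) right/bottom  bias=-1
  edge (2, 5)→(2, 14): d=(0,9) right/bottom  bias=-1
    (0,2)@(1, 5): e=[8,1,9] → #
    (1,2)@(3, 5): e=[28,-1,-9] → ·
    (0,3)@(1, 7): e=[4,5,9] → #
    (1,3)@(3, 7): e=[24,3,-9] → ·
    (0,4)@(1, 9): e=[0,9,9] → #  [on edge]
    (1,4)@(3, 9): e=[20,7,-9] → ·
    (0,5)@(1, 11): e=[-4,13,9] → ·
  covered (3 px):
    · · · · · · · ·
    · · · · · · · ·
    # · · · · · · ·
    # · · · · · · ·
    # · · · · · · ·
    · · · · · · · ·
    · · · · · · · ·
    · · · · · · · ·
T4:
  2·area = 28  (B↔C swapped to make it positive)
  edge (4, 12)→(0, 16): d=(-4,4) right/bottom  bias=-1
  edge (0, 16)→(5, 4): d=(5,-12) top-left  bias=+0
  edge (5, 4)→(4, 12): d=(-1,8) right/bottom  bias=-1
    (7,0)@(15, 1): e=[0,105,-77] → ·  [on edge]
    (6,1)@(13, 3): e=[0,91,-63] → ·  [on edge]
    (5,2)@(11, 5): e=[0,77,-49] → ·  [on edge]
    (4,3)@(9, 7): e=[0,63,-35] → ·  [on edge]
    (1,4)@(3, 9): e=[16,1,11] → #
    (2,4)@(5, 9): e=[8,25,-5] → ·
    (3,4)@(7, 9): e=[0,49,-21] → ·  [on edge]
    (1,5)@(3, 11): e=[8,11,9] → #
    (2,5)@(5, 11): e=[0,35,-7] → ·  [on edge]
    (1,6)@(3, 13): e=[0,21,7] → ·  [on edge]
    (0,7)@(1, 15): e=[0,7,21] → ·  [on edge]
  covered (2 px):
    · · · · · · · ·
    · · · · · · · ·
    · · · · · · · ·
    · · · · · · · ·
    · # · · · · · ·
    · # · · · · · ·
    · · · · · · · ·
    · · · · · · · ·

Z-buffer (winner per pixel, '.' = empty):
  . . . . . . . .
  . . . . . . . .
  3 1 1 1 1 . . .
  3 1 1 1 . . . .
  3 1 1 0 . 2 . .
  . 1 . . . 0 0 .
  . . . . . . . .
  . . . . . . . .

Final: 2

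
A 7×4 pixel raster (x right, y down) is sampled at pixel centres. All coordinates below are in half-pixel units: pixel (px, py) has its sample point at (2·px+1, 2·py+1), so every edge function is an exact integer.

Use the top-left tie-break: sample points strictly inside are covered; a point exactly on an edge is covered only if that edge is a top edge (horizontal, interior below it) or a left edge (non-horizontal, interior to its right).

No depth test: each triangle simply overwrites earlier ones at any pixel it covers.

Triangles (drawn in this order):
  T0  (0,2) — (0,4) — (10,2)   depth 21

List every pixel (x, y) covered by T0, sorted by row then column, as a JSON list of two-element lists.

T0:
  2·area = 20  (B↔C swapped to make it positive)
  edge (0, 2)→(10, 2): d=(10,0) top-left  bias=+0
  edge (10, 2)→(0, 4): d=(-10,2) right/bottom  bias=-1
  edge (0, 4)→(0, 2): d=(0,-2) top-left  bias=+0
    (0,1)@(1, 3): e=[10,8,2] → #
    (1,1)@(3, 3): e=[10,4,6] → #
    (2,1)@(5, 3): e=[10,0,10] → ·  [on edge]
    (0,2)@(1, 5): e=[30,-12,2] → ·
    (1,2)@(3, 5): e=[30,-16,6] → ·
  covered (2 px):
    · · · · · · ·
    # # · · · · ·
    · · · · · · ·
    · · · · · · ·

Final: [[0,1],[1,1]]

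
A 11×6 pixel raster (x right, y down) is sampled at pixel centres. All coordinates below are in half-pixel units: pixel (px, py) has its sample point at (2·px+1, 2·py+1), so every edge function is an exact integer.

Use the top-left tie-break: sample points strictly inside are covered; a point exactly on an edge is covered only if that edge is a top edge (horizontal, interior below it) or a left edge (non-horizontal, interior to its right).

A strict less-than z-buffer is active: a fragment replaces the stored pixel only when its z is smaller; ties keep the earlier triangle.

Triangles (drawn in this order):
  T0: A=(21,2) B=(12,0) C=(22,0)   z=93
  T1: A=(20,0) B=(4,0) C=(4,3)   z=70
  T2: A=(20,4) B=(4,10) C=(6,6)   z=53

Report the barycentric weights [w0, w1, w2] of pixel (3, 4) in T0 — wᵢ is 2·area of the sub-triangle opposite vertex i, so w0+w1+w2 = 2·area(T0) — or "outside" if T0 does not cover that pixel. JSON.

T0:
  2·area = 20
  edge (21, 2)→(12, 0): d=(-9,-2) top-left  bias=+0
  edge (12, 0)→(22, 0): d=(10,0) top-left  bias=+0
  edge (22, 0)→(21, 2): d=(-1,2) right/bottom  bias=-1
    (8,0)@(17, 1): e=[1,10,9] → #
    (9,0)@(19, 1): e=[5,10,5] → #
    (10,0)@(21, 1): e=[9,10,1] → #
    (8,1)@(17, 3): e=[-17,30,7] → ·
    (9,1)@(19, 3): e=[-13,30,3] → ·
    (10,1)@(21, 3): e=[-9,30,-1] → ·
  covered (3 px):
    · · · · · · · · # # #
    · · · · · · · · · · ·
    · · · · · · · · · · ·
    · · · · · · · · · · ·
    · · · · · · · · · · ·
    · · · · · · · · · · ·
T1:
  2·area = 48  (B↔C swapped to make it positive)
  edge (20, 0)→(4, 3): d=(-16,3) right/bottom  bias=-1
  edge (4, 3)→(4, 0): d=(0,-3) top-left  bias=+0
  edge (4, 0)→(20, 0): d=(16,0) top-left  bias=+0
    (2,0)@(5, 1): e=[29,3,16] → #
    (3,0)@(7, 1): e=[23,9,16] → #
    (4,0)@(9, 1): e=[17,15,16] → #
    (5,0)@(11, 1): e=[11,21,16] → #
    (6,0)@(13, 1): e=[5,27,16] → #
    (7,0)@(15, 1): e=[-1,33,16] → ·
    (2,1)@(5, 3): e=[-3,3,48] → ·
    (3,1)@(7, 3): e=[-9,9,48] → ·
    (4,1)@(9, 3): e=[-15,15,48] → ·
    (5,1)@(11, 3): e=[-21,21,48] → ·
    (6,1)@(13, 3): e=[-27,27,48] → ·
  covered (5 px):
    · · # # # # # · · · ·
    · · · · · · · · · · ·
    · · · · · · · · · · ·
    · · · · · · · · · · ·
    · · · · · · · · · · ·
    · · · · · · · · · · ·
T2:
  2·area = 52
  edge (20, 4)→(4, 10): d=(-16,6) right/bottom  bias=-1
  edge (4, 10)→(6, 6): d=(2,-4) top-left  bias=+0
  edge (6, 6)→(20, 4): d=(14,-2) top-left  bias=+0
    (6,2)@(13, 5): e=[26,26,0] → #  [on edge]
    (7,2)@(15, 5): e=[14,34,4] → #
    (8,2)@(17, 5): e=[2,42,8] → #
    (9,2)@(19, 5): e=[-10,50,12] → ·
    (3,3)@(7, 7): e=[30,6,16] → #
    (4,3)@(9, 7): e=[18,14,20] → #
    (5,3)@(11, 7): e=[6,22,24] → #
    (6,3)@(13, 7): e=[-6,30,28] → ·
    (7,3)@(15, 7): e=[-18,38,32] → ·
    (8,3)@(17, 7): e=[-30,46,36] → ·
    (2,4)@(5, 9): e=[10,2,40] → #
    (3,4)@(7, 9): e=[-2,10,44] → ·
  covered (7 px):
    · · · · · · · · · · ·
    · · · · · · · · · · ·
    · · · · · · # # # · ·
    · · · # # # · · · · ·
    · · # · · · · · · · ·
    · · · · · · · · · · ·

Answer: "outside"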